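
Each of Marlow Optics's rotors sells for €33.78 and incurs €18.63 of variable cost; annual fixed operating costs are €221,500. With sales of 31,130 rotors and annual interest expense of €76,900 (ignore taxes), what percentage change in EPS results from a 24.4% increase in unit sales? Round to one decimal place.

Total contribution margin = 31,130 × €15.15 = €471,619.50.
Operating income = contribution − fixed costs = €471,619.50 − €221,500 = €250,119.50.
After interest of €76,900.00, pre-tax earnings = €173,219.50.
Degree of combined leverage = contribution ÷ (EBIT − I) = €471,619.50 ÷ €173,219.50 = 2.7227.
%ΔEPS = DCL × %ΔSales = 2.7227 × +24.4% = +66.4%.

+66.4%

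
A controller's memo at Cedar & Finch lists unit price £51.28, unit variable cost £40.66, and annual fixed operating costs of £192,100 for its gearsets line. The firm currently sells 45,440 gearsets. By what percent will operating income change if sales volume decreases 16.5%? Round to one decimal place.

-27.4%

Contribution at this volume is 45,440 × £10.62 = £482,572.80.
EBIT = £482,572.80 − £192,100 = £290,472.80.
So DOL = total CM / EBIT = £482,572.80 / £290,472.80 = 1.6613.
So EBIT moves 1.6613 × (-16.5%) = -27.4%.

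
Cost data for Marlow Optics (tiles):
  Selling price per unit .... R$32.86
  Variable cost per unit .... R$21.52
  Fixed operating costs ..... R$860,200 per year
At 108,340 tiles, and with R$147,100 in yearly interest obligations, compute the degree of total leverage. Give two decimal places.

Contribution at this volume is 108,340 × R$11.34 = R$1,228,575.60.
EBIT = R$1,228,575.60 − R$860,200 = R$368,375.60. Interest = R$147,100.00, so EBIT − I = R$221,275.60.
Degree of total leverage = total CM / (EBIT − interest) = R$1,228,575.60 / R$221,275.60 = 5.5522.

5.55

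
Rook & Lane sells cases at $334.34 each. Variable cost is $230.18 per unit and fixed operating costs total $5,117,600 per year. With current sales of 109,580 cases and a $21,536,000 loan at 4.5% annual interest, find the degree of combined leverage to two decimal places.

Total contribution margin = 109,580 × $104.16 = $11,413,852.80.
Operating income = contribution − fixed costs = $11,413,852.80 − $5,117,600 = $6,296,252.80. Interest = $969,120.00.
DOL = $11,413,852.80 ÷ $6,296,252.80 = 1.8128; DFL = $6,296,252.80 ÷ $5,327,132.80 = 1.1819.
DCL = DOL × DFL = 1.8128 × 1.1819 = 2.1425.

2.14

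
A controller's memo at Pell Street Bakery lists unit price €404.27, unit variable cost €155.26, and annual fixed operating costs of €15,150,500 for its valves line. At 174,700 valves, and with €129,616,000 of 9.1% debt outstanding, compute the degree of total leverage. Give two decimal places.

At 174,700 units, contribution = 174,700 × €249.01 = €43,502,047.00.
EBIT = €43,502,047.00 − €15,150,500 = €28,351,547.00. Interest = €11,795,056.00, so EBIT − I = €16,556,491.00.
DCL = contribution ÷ (EBIT − I) = €43,502,047.00 ÷ €16,556,491.00 = 2.6275.

2.63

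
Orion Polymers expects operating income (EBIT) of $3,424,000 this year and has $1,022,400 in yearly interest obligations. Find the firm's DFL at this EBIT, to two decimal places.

1.43

Annual interest charges come to $1,022,400.00.
Degree of financial leverage = EBIT / (EBIT − interest) = $3,424,000 / $2,401,600.00 = 1.4257.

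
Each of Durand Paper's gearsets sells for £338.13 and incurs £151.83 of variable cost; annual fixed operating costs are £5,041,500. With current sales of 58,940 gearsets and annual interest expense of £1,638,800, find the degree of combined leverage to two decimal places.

2.55

Total contribution margin = 58,940 × £186.30 = £10,980,522.00.
EBIT = £10,980,522.00 − £5,041,500 = £5,939,022.00. Interest = £1,638,800.00.
DOL = £10,980,522.00 ÷ £5,939,022.00 = 1.8489; DFL = £5,939,022.00 ÷ £4,300,222.00 = 1.3811.
Combined leverage = 1.8489 × 1.3811 = 2.5535.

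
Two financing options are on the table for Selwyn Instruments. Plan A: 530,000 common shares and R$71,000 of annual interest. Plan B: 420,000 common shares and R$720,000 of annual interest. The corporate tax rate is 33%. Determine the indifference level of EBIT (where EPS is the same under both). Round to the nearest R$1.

R$3,198,000

Set EPS_A = EPS_B: (EBIT − R$71,000)(1 − 0.33) ÷ 530,000 = (EBIT − R$720,000)(1 − 0.33) ÷ 420,000.
The (1 − t) factor cancels: (EBIT − 71,000) × 420,000 = (EBIT − 720,000) × 530,000.
Solving, EBIT = (720,000·530,000 − 71,000·420,000) / (530,000 − 420,000) = 351,780,000,000 / 110,000 = 3,198,000.00.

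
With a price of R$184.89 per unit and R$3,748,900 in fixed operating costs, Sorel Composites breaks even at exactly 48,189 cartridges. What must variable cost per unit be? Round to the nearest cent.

R$107.09

Contribution per unit must be FC / Q = R$3,748,900 / 48,189 = R$77.7958.
Variable cost per unit = R$184.89 − R$77.7958 = R$107.09.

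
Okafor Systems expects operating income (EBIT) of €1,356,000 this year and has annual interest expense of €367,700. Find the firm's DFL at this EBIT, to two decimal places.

1.37

Annual interest charges come to €367,700.00.
Degree of financial leverage = EBIT / (EBIT − interest) = €1,356,000 / €988,300.00 = 1.3721.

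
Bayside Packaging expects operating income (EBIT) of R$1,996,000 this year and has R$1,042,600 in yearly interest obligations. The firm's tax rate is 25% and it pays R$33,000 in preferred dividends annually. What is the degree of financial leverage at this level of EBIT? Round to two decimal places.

2.19

Annual interest charges come to R$1,042,600.00.
Preferred dividends grossed up pre-tax: R$33,000 / (1 − 0.25) = R$44,000.00.
DFL = EBIT ÷ [EBIT − I − D_p/(1−t)] = R$1,996,000 ÷ [R$1,996,000 − R$1,042,600.00 − R$44,000.00] = R$1,996,000 ÷ R$909,400.00 = 2.1949.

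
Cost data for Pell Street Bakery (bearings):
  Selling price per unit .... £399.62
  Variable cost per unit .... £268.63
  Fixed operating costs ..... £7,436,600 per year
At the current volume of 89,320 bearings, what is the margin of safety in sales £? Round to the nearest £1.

Unit CM = price − variable cost = £399.62 − £268.63 = £130.99. Break-even units = £7,436,600 ÷ £130.99 = 56,772.27; break-even revenue = 56,772.27 × £399.62 = £22,687,335.61.
Actual sales revenue = 89,320 × £399.62 = £35,694,058.40.
Margin of safety = £35,694,058.40 − £22,687,335.61 = £13,006,723.

£13,006,723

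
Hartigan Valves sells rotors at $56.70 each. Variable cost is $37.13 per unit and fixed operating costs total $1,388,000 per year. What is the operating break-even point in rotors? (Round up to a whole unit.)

Each unit contributes $56.70 − $37.13 = $19.57.
Break-even volume = fixed costs ÷ CM per unit = $1,388,000 ÷ $19.57 = 70,924.89, so 70,925 rotors.

70,925 rotors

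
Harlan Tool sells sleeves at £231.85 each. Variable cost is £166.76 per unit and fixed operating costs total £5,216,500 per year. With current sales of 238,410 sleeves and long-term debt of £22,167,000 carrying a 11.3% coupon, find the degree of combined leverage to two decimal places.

Total contribution margin = 238,410 × £65.09 = £15,518,106.90.
Operating income = contribution − fixed costs = £15,518,106.90 − £5,216,500 = £10,301,606.90. Interest = £2,504,871.00.
DOL = £15,518,106.90 ÷ £10,301,606.90 = 1.5064; DFL = £10,301,606.90 ÷ £7,796,735.90 = 1.3213.
DCL = DOL × DFL = 1.5064 × 1.3213 = 1.9904.

1.99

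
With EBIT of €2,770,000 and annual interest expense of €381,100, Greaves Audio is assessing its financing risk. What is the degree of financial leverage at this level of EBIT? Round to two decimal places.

Annual interest charges come to €381,100.00.
Degree of financial leverage = EBIT / (EBIT − interest) = €2,770,000 / €2,388,900.00 = 1.1595.

1.16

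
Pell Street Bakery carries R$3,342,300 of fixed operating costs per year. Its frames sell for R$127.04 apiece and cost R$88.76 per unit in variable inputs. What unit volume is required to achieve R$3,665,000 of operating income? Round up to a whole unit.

183,054 frames

Each unit contributes R$127.04 − R$88.76 = R$38.28.
Required volume = (fixed costs + target profit) ÷ CM = (R$3,342,300 + R$3,665,000) ÷ R$38.28 = 183,053.81, so 183,054 frames.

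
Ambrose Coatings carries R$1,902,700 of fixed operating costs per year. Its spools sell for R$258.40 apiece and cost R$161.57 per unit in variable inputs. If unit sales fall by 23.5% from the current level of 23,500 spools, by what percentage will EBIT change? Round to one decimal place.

Contribution at this volume is 23,500 × R$96.83 = R$2,275,505.00.
EBIT = R$2,275,505.00 − R$1,902,700 = R$372,805.00.
So DOL = total CM / EBIT = R$2,275,505.00 / R$372,805.00 = 6.1037.
%ΔEBIT = DOL × %ΔSales = 6.1037 × -23.5% = -143.4%.

-143.4%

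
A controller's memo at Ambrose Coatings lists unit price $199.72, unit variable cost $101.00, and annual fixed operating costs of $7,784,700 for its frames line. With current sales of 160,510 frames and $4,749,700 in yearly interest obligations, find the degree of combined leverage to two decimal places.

Contribution at this volume is 160,510 × $98.72 = $15,845,547.20.
Subtracting fixed costs: EBIT = $15,845,547.20 − $7,784,700 = $8,060,847.20. Interest = $4,749,700.00, so EBIT − I = $3,311,147.20.
Degree of total leverage = total CM / (EBIT − interest) = $15,845,547.20 / $3,311,147.20 = 4.7855.

4.79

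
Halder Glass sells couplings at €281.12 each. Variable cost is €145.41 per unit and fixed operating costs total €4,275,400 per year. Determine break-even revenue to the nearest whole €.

CM per unit = €281.12 − €145.41 = €135.71; CM ratio = €135.71 / €281.12 = 0.4827.
Break-even revenue = fixed costs × price ÷ CM = €4,275,400 × €281.12 ÷ €135.71 = €8,856,388.

€8,856,388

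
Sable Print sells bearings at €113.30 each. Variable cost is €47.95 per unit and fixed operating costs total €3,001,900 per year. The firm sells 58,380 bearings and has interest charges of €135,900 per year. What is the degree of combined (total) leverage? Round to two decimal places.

Contribution at this volume is 58,380 × €65.35 = €3,815,133.00.
Subtracting fixed costs: EBIT = €3,815,133.00 − €3,001,900 = €813,233.00. Interest = €135,900.00, so EBIT − I = €677,333.00.
DCL = contribution ÷ (EBIT − I) = €3,815,133.00 ÷ €677,333.00 = 5.6326.

5.63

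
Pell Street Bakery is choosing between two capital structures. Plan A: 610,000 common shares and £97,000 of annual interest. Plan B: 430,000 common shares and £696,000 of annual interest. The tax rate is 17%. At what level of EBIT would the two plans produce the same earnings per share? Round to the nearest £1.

£2,126,944

Set EPS_A = EPS_B: (EBIT − £97,000)(1 − 0.17) ÷ 610,000 = (EBIT − £696,000)(1 − 0.17) ÷ 430,000.
The (1 − t) factor cancels: (EBIT − 97,000) × 430,000 = (EBIT − 696,000) × 610,000.
Solving, EBIT = (696,000·610,000 − 97,000·430,000) / (610,000 − 430,000) = 382,850,000,000 / 180,000 = 2,126,944.44.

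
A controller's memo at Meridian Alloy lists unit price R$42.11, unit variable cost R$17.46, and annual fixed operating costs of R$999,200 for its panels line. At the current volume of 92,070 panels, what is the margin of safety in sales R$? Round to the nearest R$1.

R$2,170,118

Contribution margin per unit = R$42.11 − R$17.46 = R$24.65. Break-even units = R$999,200 ÷ R$24.65 = 40,535.50; break-even revenue = 40,535.50 × R$42.11 = R$1,706,949.78.
Actual sales revenue = 92,070 × R$42.11 = R$3,877,067.70.
Margin of safety = R$3,877,067.70 − R$1,706,949.78 = R$2,170,118.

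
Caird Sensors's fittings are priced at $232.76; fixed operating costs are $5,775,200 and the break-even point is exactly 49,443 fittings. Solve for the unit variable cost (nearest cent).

At break-even, FC = Q × (P − VC), so P − VC = $5,775,200 ÷ 49,443 = $116.8052.
Hence VC = price − CM = $232.76 − $116.8052 = $115.95.

$115.95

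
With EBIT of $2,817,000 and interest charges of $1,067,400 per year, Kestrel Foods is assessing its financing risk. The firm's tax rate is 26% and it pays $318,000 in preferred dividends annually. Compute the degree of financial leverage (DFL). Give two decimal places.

Annual interest charges come to $1,067,400.00.
Pre-tax preferred-dividend burden = $318,000 ÷ (1 − 0.26) = $429,729.73.
DFL = EBIT ÷ [EBIT − I − D_p/(1−t)] = $2,817,000 ÷ [$2,817,000 − $1,067,400.00 − $429,729.73] = $2,817,000 ÷ $1,319,870.27 = 2.1343.

2.13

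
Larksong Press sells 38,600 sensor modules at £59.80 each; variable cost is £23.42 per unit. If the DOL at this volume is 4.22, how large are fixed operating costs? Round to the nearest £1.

At 38,600 units, contribution = 38,600 × £36.38 = £1,404,268.00.
Since DOL = CM ÷ EBIT, EBIT = £1,404,268.00 ÷ 4.22 = £332,764.93.
And FC = contribution − EBIT = £1,404,268.00 − £332,764.93 = £1,071,503.

£1,071,503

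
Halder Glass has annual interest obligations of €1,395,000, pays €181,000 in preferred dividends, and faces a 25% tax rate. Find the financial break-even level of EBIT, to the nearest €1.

Preferred dividends are paid after tax, so their pre-tax equivalent is €181,000 ÷ (1 − 0.25) = €241,333.33.
EPS = 0 when EBIT covers interest plus the pre-tax preferred burden: €1,395,000 + €241,333.33 = €1,636,333.33.

€1,636,333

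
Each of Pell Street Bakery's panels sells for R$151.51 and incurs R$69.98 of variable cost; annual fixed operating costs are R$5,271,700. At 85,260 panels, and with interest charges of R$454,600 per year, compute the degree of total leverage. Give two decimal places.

At 85,260 units, contribution = 85,260 × R$81.53 = R$6,951,247.80.
Subtracting fixed costs: EBIT = R$6,951,247.80 − R$5,271,700 = R$1,679,547.80. Interest = R$454,600.00.
DOL = R$6,951,247.80 ÷ R$1,679,547.80 = 4.1388; DFL = R$1,679,547.80 ÷ R$1,224,947.80 = 1.3711.
DCL = DOL × DFL = 4.1388 × 1.3711 = 5.6747.

5.67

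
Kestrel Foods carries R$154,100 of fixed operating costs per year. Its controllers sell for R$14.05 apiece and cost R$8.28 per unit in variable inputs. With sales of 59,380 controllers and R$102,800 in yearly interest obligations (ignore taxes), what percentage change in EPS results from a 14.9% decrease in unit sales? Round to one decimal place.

-59.6%

Contribution at this volume is 59,380 × R$5.77 = R$342,622.60.
Subtracting fixed costs: EBIT = R$342,622.60 − R$154,100 = R$188,522.60.
After interest of R$102,800.00, pre-tax earnings = R$85,722.60.
Degree of combined leverage = contribution ÷ (EBIT − I) = R$342,622.60 ÷ R$85,722.60 = 3.9969.
EPS therefore changes by 3.9969 × (-14.9%) = -59.6%.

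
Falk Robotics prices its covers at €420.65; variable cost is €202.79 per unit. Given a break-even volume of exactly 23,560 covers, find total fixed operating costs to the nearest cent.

€5,132,781.60

Each unit contributes €420.65 − €202.79 = €217.86.
Fixed costs = break-even units × CM = 23,560 × €217.86 = €5,132,781.60.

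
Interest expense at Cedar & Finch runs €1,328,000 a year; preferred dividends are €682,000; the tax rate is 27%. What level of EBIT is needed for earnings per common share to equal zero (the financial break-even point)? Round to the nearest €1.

€2,262,247

Preferred dividends are paid after tax, so their pre-tax equivalent is €682,000 ÷ (1 − 0.27) = €934,246.58.
Financial break-even EBIT = interest + D_p ÷ (1 − t) = €1,328,000 + €934,246.58 = €2,262,246.58.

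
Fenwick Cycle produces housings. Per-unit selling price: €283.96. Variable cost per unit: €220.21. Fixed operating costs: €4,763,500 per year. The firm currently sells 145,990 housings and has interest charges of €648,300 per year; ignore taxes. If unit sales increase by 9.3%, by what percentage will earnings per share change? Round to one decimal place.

Total contribution margin = 145,990 × €63.75 = €9,306,862.50.
Subtracting fixed costs: EBIT = €9,306,862.50 − €4,763,500 = €4,543,362.50.
After interest of €648,300.00, pre-tax earnings = €3,895,062.50.
DCL = total CM / (EBIT − I) = €9,306,862.50 / €3,895,062.50 = 2.3894.
EPS therefore changes by 2.3894 × (+9.3%) = +22.2%.

+22.2%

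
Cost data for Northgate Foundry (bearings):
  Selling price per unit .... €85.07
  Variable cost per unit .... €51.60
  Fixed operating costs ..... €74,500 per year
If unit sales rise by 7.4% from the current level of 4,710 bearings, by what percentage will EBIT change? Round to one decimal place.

Contribution at this volume is 4,710 × €33.47 = €157,643.70.
EBIT = €157,643.70 − €74,500 = €83,143.70.
Degree of operating leverage = €157,643.70 / €83,143.70 = 1.8960.
So EBIT moves 1.8960 × (+7.4%) = +14.0%.

+14.0%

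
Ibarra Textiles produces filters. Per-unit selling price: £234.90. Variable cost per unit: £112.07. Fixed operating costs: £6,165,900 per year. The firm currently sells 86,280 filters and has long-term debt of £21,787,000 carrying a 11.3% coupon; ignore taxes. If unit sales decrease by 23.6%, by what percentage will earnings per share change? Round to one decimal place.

-127.0%

Total contribution margin = 86,280 × £122.83 = £10,597,772.40.
Operating income = contribution − fixed costs = £10,597,772.40 − £6,165,900 = £4,431,872.40.
After interest of £2,461,931.00, pre-tax earnings = £1,969,941.40.
Degree of combined leverage = contribution ÷ (EBIT − I) = £10,597,772.40 ÷ £1,969,941.40 = 5.3797.
%ΔEPS = DCL × %ΔSales = 5.3797 × -23.6% = -127.0%.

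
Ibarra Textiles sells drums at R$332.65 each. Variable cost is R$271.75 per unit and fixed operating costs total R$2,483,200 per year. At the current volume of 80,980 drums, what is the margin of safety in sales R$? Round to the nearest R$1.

R$13,374,180

Unit CM = price − variable cost = R$332.65 − R$271.75 = R$60.90. Break-even units = R$2,483,200 ÷ R$60.90 = 40,775.04; break-even revenue = 40,775.04 × R$332.65 = R$13,563,817.41.
Current sales = 80,980 × R$332.65 = R$26,937,997.00.
Margin of safety = R$26,937,997.00 − R$13,563,817.41 = R$13,374,180.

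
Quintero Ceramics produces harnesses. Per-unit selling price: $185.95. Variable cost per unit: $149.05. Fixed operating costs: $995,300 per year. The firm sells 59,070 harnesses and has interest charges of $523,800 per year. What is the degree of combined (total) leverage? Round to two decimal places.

3.30

At 59,070 units, contribution = 59,070 × $36.90 = $2,179,683.00.
Operating income = contribution − fixed costs = $2,179,683.00 − $995,300 = $1,184,383.00. Interest = $523,800.00, so EBIT − I = $660,583.00.
Degree of total leverage = total CM / (EBIT − interest) = $2,179,683.00 / $660,583.00 = 3.2996.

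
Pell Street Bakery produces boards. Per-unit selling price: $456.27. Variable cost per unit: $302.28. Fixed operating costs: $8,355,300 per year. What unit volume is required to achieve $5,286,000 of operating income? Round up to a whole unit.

Unit CM = price − variable cost = $456.27 − $302.28 = $153.99.
Required volume = (fixed costs + target profit) ÷ CM = ($8,355,300 + $5,286,000) ÷ $153.99 = 88,585.62, so 88,586 boards.

88,586 boards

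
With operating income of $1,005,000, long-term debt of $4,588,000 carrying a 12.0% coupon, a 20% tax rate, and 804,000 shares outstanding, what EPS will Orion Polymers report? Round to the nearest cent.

$0.45

Pre-tax income = $1,005,000 − $550,560.00 = $454,440.00.
After tax at 20%: net income = $454,440.00 × 0.80 = $363,552.00.
EPS = $363,552.00 ÷ 804,000 = $0.45.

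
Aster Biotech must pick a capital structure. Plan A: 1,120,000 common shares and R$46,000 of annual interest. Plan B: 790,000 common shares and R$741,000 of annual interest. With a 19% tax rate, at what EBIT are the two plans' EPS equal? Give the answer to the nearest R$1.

Set EPS_A = EPS_B: (EBIT − R$46,000)(1 − 0.19) ÷ 1,120,000 = (EBIT − R$741,000)(1 − 0.19) ÷ 790,000.
Cancelling (1 − t) and cross-multiplying: 790,000·(EBIT − 46,000) = 1,120,000·(EBIT − 741,000).
Solving, EBIT = (741,000·1,120,000 − 46,000·790,000) / (1,120,000 − 790,000) = 793,580,000,000 / 330,000 = 2,404,787.88.

R$2,404,788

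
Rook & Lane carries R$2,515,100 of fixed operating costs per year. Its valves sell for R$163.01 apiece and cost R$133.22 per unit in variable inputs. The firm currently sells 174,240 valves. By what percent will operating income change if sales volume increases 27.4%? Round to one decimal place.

+53.2%

At 174,240 units, contribution = 174,240 × R$29.79 = R$5,190,609.60.
Subtracting fixed costs: EBIT = R$5,190,609.60 − R$2,515,100 = R$2,675,509.60.
DOL = contribution ÷ EBIT = R$5,190,609.60 ÷ R$2,675,509.60 = 1.9400.
%ΔEBIT = DOL × %ΔSales = 1.9400 × +27.4% = +53.2%.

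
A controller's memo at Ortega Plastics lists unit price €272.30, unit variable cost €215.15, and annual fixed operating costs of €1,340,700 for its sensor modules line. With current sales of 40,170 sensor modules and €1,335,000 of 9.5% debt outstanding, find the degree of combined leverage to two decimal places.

Total contribution margin = 40,170 × €57.15 = €2,295,715.50.
Operating income = contribution − fixed costs = €2,295,715.50 − €1,340,700 = €955,015.50. Interest = €126,825.00, so EBIT − I = €828,190.50.
Degree of total leverage = total CM / (EBIT − interest) = €2,295,715.50 / €828,190.50 = 2.7720.

2.77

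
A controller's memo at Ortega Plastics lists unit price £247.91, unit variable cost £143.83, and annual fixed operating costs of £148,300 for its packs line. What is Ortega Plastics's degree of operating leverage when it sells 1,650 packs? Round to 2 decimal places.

7.33

At 1,650 units, contribution = 1,650 × £104.08 = £171,732.00.
Operating income = contribution − fixed costs = £171,732.00 − £148,300 = £23,432.00.
Degree of operating leverage = £171,732.00 / £23,432.00 = 7.3290.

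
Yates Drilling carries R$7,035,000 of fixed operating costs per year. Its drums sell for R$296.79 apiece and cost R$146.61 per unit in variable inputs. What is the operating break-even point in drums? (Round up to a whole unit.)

46,844 drums

Contribution margin per unit = R$296.79 − R$146.61 = R$150.18.
Break-even volume = fixed costs ÷ CM per unit = R$7,035,000 ÷ R$150.18 = 46,843.79, so 46,844 drums.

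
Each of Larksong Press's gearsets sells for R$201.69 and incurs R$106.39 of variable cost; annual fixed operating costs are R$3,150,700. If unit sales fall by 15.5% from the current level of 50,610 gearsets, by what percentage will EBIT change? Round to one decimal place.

-44.7%

Total contribution margin = 50,610 × R$95.30 = R$4,823,133.00.
Operating income = contribution − fixed costs = R$4,823,133.00 − R$3,150,700 = R$1,672,433.00.
Degree of operating leverage = R$4,823,133.00 / R$1,672,433.00 = 2.8839.
So EBIT moves 2.8839 × (-15.5%) = -44.7%.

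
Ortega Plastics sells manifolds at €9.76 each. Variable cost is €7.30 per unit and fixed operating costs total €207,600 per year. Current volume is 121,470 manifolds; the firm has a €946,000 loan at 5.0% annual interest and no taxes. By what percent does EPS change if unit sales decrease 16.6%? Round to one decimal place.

-113.0%

At 121,470 units, contribution = 121,470 × €2.46 = €298,816.20.
Subtracting fixed costs: EBIT = €298,816.20 − €207,600 = €91,216.20.
After interest of €47,300.00, pre-tax earnings = €43,916.20.
Degree of combined leverage = contribution ÷ (EBIT − I) = €298,816.20 ÷ €43,916.20 = 6.8042.
EPS therefore changes by 6.8042 × (-16.6%) = -113.0%.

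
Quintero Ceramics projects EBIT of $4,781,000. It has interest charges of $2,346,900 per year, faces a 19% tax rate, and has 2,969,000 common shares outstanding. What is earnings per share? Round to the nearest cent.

Interest = $2,346,900.00, so EBT = $4,781,000 − $2,346,900.00 = $2,434,100.00.
After tax at 19%: net income = $2,434,100.00 × 0.81 = $1,971,621.00.
EPS = $1,971,621.00 ÷ 2,969,000 = $0.66.

$0.66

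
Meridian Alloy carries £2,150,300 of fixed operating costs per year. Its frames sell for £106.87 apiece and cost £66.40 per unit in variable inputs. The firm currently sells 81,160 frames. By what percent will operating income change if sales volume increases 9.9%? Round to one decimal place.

+28.7%

Total contribution margin = 81,160 × £40.47 = £3,284,545.20.
Operating income = contribution − fixed costs = £3,284,545.20 − £2,150,300 = £1,134,245.20.
DOL = contribution ÷ EBIT = £3,284,545.20 ÷ £1,134,245.20 = 2.8958.
So EBIT moves 2.8958 × (+9.9%) = +28.7%.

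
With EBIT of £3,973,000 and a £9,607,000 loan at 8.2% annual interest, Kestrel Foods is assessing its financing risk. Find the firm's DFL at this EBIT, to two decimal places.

Annual interest charges come to £787,774.00.
DFL = EBIT ÷ (EBIT − I) = £3,973,000 ÷ (£3,973,000 − £787,774.00) = £3,973,000 ÷ £3,185,226.00 = 1.2473.

1.25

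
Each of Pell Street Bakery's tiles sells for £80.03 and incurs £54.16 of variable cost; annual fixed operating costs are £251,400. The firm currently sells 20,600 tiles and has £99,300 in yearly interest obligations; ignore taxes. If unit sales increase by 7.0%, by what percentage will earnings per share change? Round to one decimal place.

At 20,600 units, contribution = 20,600 × £25.87 = £532,922.00.
Operating income = contribution − fixed costs = £532,922.00 − £251,400 = £281,522.00.
Interest = £99,300.00, so EBIT − I = £182,222.00.
Degree of combined leverage = contribution ÷ (EBIT − I) = £532,922.00 ÷ £182,222.00 = 2.9246.
EPS therefore changes by 2.9246 × (+7.0%) = +20.5%.

+20.5%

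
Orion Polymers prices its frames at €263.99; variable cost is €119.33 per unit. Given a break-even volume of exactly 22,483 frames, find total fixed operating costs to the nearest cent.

Unit CM = price − variable cost = €263.99 − €119.33 = €144.66.
Since BE = FC / CM, FC = 22,483 × €144.66 = €3,252,390.78.

€3,252,390.78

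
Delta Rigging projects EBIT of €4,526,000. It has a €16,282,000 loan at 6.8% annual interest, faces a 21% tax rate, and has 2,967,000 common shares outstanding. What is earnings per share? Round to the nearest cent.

€0.91

Interest = €1,107,176.00, so EBT = €4,526,000 − €1,107,176.00 = €3,418,824.00.
Net income = €3,418,824.00 × (1 − 0.21) = €2,700,870.96.
EPS = €2,700,870.96 ÷ 2,967,000 = €0.91.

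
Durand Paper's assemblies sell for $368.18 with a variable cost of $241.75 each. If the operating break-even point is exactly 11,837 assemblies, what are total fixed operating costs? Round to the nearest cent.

Unit CM = price − variable cost = $368.18 − $241.75 = $126.43.
Fixed costs = break-even units × CM = 11,837 × $126.43 = $1,496,551.91.

$1,496,551.91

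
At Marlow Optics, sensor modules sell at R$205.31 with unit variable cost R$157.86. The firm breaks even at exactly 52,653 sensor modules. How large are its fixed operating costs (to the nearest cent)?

R$2,498,384.85

Contribution margin per unit = R$205.31 − R$157.86 = R$47.45.
Since BE = FC / CM, FC = 52,653 × R$47.45 = R$2,498,384.85.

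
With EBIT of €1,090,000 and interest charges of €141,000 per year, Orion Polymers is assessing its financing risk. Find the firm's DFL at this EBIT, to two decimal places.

Annual interest charges come to €141,000.00.
Degree of financial leverage = EBIT / (EBIT − interest) = €1,090,000 / €949,000.00 = 1.1486.

1.15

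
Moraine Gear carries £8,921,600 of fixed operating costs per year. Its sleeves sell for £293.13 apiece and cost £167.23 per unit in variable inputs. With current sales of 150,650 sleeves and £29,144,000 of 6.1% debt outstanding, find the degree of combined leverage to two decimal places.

2.29

Total contribution margin = 150,650 × £125.90 = £18,966,835.00.
EBIT = £18,966,835.00 − £8,921,600 = £10,045,235.00. Interest = £1,777,784.00, so EBIT − I = £8,267,451.00.
DCL = contribution ÷ (EBIT − I) = £18,966,835.00 ÷ £8,267,451.00 = 2.2942.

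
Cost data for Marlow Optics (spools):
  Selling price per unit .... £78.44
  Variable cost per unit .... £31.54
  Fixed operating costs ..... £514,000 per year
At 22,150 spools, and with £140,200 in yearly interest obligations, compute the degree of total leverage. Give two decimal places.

Contribution at this volume is 22,150 × £46.90 = £1,038,835.00.
Operating income = contribution − fixed costs = £1,038,835.00 − £514,000 = £524,835.00. Interest = £140,200.00.
DOL = £1,038,835.00 ÷ £524,835.00 = 1.9794; DFL = £524,835.00 ÷ £384,635.00 = 1.3645.
Combined leverage = 1.9794 × 1.3645 = 2.7009.

2.70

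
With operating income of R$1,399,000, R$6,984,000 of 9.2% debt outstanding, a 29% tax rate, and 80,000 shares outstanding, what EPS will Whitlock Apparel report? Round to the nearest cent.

Pre-tax income = R$1,399,000 − R$642,528.00 = R$756,472.00.
Net income = R$756,472.00 × (1 − 0.29) = R$537,095.12.
EPS = R$537,095.12 ÷ 80,000 = R$6.71.

R$6.71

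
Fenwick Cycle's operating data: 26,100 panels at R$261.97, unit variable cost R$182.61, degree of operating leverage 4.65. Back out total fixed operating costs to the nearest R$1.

Total contribution margin = 26,100 × R$79.36 = R$2,071,296.00.
Since DOL = CM ÷ EBIT, EBIT = R$2,071,296.00 ÷ 4.65 = R$445,440.00.
And FC = contribution − EBIT = R$2,071,296.00 − R$445,440.00 = R$1,625,856.

R$1,625,856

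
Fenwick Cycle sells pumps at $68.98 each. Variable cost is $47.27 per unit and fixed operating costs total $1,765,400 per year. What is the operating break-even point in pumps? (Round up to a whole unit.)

Each unit contributes $68.98 − $47.27 = $21.71.
Break-even volume = fixed costs ÷ CM per unit = $1,765,400 ÷ $21.71 = 81,317.37, so 81,318 pumps.

81,318 pumps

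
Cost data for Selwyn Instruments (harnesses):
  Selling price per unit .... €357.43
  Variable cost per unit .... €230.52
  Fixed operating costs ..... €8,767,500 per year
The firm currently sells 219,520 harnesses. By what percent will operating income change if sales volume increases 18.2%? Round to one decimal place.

+26.6%

Total contribution margin = 219,520 × €126.91 = €27,859,283.20.
Operating income = contribution − fixed costs = €27,859,283.20 − €8,767,500 = €19,091,783.20.
Degree of operating leverage = €27,859,283.20 / €19,091,783.20 = 1.4592.
So EBIT moves 1.4592 × (+18.2%) = +26.6%.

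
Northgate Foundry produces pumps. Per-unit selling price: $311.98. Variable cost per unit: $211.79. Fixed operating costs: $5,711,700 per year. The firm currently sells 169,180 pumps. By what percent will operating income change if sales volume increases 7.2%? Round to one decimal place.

Total contribution margin = 169,180 × $100.19 = $16,950,144.20.
EBIT = $16,950,144.20 − $5,711,700 = $11,238,444.20.
So DOL = total CM / EBIT = $16,950,144.20 / $11,238,444.20 = 1.5082.
%ΔEBIT = DOL × %ΔSales = 1.5082 × +7.2% = +10.9%.

+10.9%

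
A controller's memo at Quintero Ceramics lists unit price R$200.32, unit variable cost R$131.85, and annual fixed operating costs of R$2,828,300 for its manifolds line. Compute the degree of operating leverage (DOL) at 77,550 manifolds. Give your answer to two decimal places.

At 77,550 units, contribution = 77,550 × R$68.47 = R$5,309,848.50.
Operating income = contribution − fixed costs = R$5,309,848.50 − R$2,828,300 = R$2,481,548.50.
DOL = contribution ÷ EBIT = R$5,309,848.50 ÷ R$2,481,548.50 = 2.1397.

2.14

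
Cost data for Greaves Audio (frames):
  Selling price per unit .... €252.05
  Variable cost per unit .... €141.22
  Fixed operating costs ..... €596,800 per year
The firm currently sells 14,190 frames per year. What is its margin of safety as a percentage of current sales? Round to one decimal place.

62.1%

Each unit contributes €252.05 − €141.22 = €110.83. Break-even units = €596,800 ÷ €110.83 = 5,384.82; break-even revenue = 5,384.82 × €252.05 = €1,357,244.79.
Actual sales revenue = 14,190 × €252.05 = €3,576,589.50.
Margin of safety = (€3,576,589.50 − €1,357,244.79) ÷ €3,576,589.50 = 62.1%.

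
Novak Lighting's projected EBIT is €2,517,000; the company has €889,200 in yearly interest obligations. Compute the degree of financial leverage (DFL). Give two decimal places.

1.55

Interest = €889,200.00.
DFL = EBIT ÷ (EBIT − I) = €2,517,000 ÷ (€2,517,000 − €889,200.00) = €2,517,000 ÷ €1,627,800.00 = 1.5463.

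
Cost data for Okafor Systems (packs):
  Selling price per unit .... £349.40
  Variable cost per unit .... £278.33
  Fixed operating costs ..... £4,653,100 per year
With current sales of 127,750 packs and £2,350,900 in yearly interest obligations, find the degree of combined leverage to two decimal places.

4.38

Total contribution margin = 127,750 × £71.07 = £9,079,192.50.
Subtracting fixed costs: EBIT = £9,079,192.50 − £4,653,100 = £4,426,092.50. Interest = £2,350,900.00.
DOL = £9,079,192.50 ÷ £4,426,092.50 = 2.0513; DFL = £4,426,092.50 ÷ £2,075,192.50 = 2.1329.
DCL = DOL × DFL = 2.0513 × 2.1329 = 4.3752.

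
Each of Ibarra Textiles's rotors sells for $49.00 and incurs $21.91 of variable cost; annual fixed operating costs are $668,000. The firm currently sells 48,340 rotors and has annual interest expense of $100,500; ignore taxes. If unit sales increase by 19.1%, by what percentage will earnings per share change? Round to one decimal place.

+46.2%

Total contribution margin = 48,340 × $27.09 = $1,309,530.60.
Operating income = contribution − fixed costs = $1,309,530.60 − $668,000 = $641,530.60.
After interest of $100,500.00, pre-tax earnings = $541,030.60.
Degree of combined leverage = contribution ÷ (EBIT − I) = $1,309,530.60 ÷ $541,030.60 = 2.4204.
%ΔEPS = DCL × %ΔSales = 2.4204 × +19.1% = +46.2%.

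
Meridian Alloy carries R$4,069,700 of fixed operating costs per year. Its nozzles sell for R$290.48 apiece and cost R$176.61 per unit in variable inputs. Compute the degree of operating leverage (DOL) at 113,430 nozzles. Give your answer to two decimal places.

1.46

Total contribution margin = 113,430 × R$113.87 = R$12,916,274.10.
EBIT = R$12,916,274.10 − R$4,069,700 = R$8,846,574.10.
Degree of operating leverage = R$12,916,274.10 / R$8,846,574.10 = 1.4600.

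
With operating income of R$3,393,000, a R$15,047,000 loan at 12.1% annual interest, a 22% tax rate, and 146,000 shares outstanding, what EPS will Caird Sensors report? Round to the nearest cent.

Pre-tax income = R$3,393,000 − R$1,820,687.00 = R$1,572,313.00.
After tax at 22%: net income = R$1,572,313.00 × 0.78 = R$1,226,404.14.
Per share: R$1,226,404.14 / 146,000 shares = R$8.40.

R$8.40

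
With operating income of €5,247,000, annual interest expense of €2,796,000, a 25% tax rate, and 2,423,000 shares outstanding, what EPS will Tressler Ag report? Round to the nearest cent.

Interest = €2,796,000.00, so EBT = €5,247,000 − €2,796,000.00 = €2,451,000.00.
After tax at 25%: net income = €2,451,000.00 × 0.75 = €1,838,250.00.
EPS = €1,838,250.00 ÷ 2,423,000 = €0.76.

€0.76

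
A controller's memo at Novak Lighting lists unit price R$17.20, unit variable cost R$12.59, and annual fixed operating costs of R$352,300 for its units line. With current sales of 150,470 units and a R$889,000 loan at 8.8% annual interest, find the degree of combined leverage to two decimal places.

2.64

At 150,470 units, contribution = 150,470 × R$4.61 = R$693,666.70.
EBIT = R$693,666.70 − R$352,300 = R$341,366.70. Interest = R$78,232.00, so EBIT − I = R$263,134.70.
DCL = contribution ÷ (EBIT − I) = R$693,666.70 ÷ R$263,134.70 = 2.6362.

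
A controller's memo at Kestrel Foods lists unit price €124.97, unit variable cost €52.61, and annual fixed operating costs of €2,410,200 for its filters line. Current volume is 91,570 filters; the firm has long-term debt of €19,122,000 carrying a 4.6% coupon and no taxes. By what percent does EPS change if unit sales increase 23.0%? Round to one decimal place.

At 91,570 units, contribution = 91,570 × €72.36 = €6,626,005.20.
EBIT = €6,626,005.20 − €2,410,200 = €4,215,805.20.
After interest of €879,612.00, pre-tax earnings = €3,336,193.20.
DCL = total CM / (EBIT − I) = €6,626,005.20 / €3,336,193.20 = 1.9861.
%ΔEPS = DCL × %ΔSales = 1.9861 × +23.0% = +45.7%.

+45.7%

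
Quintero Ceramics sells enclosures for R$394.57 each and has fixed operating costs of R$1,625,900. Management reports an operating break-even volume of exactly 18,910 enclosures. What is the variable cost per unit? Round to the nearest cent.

At break-even, FC = Q × (P − VC), so P − VC = R$1,625,900 ÷ 18,910 = R$85.9810.
Hence VC = price − CM = R$394.57 − R$85.9810 = R$308.59.

R$308.59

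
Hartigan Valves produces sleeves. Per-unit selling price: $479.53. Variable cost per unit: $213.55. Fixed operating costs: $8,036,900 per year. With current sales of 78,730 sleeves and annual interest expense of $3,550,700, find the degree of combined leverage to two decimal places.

Total contribution margin = 78,730 × $265.98 = $20,940,605.40.
EBIT = $20,940,605.40 − $8,036,900 = $12,903,705.40. Interest = $3,550,700.00, so EBIT − I = $9,353,005.40.
DCL = contribution ÷ (EBIT − I) = $20,940,605.40 ÷ $9,353,005.40 = 2.2389.

2.24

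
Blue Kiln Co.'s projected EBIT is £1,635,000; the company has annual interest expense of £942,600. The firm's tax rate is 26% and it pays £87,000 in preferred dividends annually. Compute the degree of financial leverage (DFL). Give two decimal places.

Interest = £942,600.00.
Preferred dividends grossed up pre-tax: £87,000 / (1 − 0.26) = £117,567.57.
DFL = EBIT ÷ [EBIT − I − D_p/(1−t)] = £1,635,000 ÷ [£1,635,000 − £942,600.00 − £117,567.57] = £1,635,000 ÷ £574,832.43 = 2.8443.

2.84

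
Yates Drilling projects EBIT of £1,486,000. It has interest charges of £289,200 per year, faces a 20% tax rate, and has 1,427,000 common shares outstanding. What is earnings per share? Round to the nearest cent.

Interest = £289,200.00, so EBT = £1,486,000 − £289,200.00 = £1,196,800.00.
Net income = £1,196,800.00 × (1 − 0.20) = £957,440.00.
EPS = £957,440.00 ÷ 1,427,000 = £0.67.

£0.67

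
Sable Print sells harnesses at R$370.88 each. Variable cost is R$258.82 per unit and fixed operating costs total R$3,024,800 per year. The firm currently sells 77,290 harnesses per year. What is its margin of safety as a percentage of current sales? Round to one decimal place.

Contribution margin per unit = R$370.88 − R$258.82 = R$112.06. Break-even units = R$3,024,800 ÷ R$112.06 = 26,992.68; break-even revenue = 26,992.68 × R$370.88 = R$10,011,046.08.
Actual sales revenue = 77,290 × R$370.88 = R$28,665,315.20.
Margin of safety = (R$28,665,315.20 − R$10,011,046.08) ÷ R$28,665,315.20 = 65.1%.

65.1%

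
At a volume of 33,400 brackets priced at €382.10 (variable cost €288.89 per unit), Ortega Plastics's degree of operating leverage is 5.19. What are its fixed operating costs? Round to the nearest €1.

€2,513,365

At 33,400 units, contribution = 33,400 × €93.21 = €3,113,214.00.
DOL = contribution / EBIT, so EBIT = €3,113,214.00 / 5.19 = €599,848.55.
Fixed costs = CM − EBIT = €3,113,214.00 − €599,848.55 = €2,513,365.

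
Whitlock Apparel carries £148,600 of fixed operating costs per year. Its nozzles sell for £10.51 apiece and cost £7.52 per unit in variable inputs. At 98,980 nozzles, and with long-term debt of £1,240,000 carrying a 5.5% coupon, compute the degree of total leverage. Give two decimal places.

Contribution at this volume is 98,980 × £2.99 = £295,950.20.
Operating income = contribution − fixed costs = £295,950.20 − £148,600 = £147,350.20. Interest = £68,200.00.
DOL = £295,950.20 ÷ £147,350.20 = 2.0085; DFL = £147,350.20 ÷ £79,150.20 = 1.8617.
DCL = DOL × DFL = 2.0085 × 1.8617 = 3.7392.

3.74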